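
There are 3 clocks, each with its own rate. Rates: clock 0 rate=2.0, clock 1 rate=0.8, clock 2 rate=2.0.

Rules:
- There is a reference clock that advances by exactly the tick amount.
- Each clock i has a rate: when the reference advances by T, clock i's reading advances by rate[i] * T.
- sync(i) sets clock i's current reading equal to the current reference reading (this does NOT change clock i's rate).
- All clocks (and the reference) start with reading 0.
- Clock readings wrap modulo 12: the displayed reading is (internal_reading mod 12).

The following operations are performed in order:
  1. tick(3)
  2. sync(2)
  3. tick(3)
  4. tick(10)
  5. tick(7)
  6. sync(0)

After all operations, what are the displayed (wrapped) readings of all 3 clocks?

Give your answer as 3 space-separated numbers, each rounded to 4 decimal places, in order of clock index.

After op 1 tick(3): ref=3.0000 raw=[6.0000 2.4000 6.0000]
After op 2 sync(2): ref=3.0000 raw=[6.0000 2.4000 3.0000]
After op 3 tick(3): ref=6.0000 raw=[12.0000 4.8000 9.0000]
After op 4 tick(10): ref=16.0000 raw=[32.0000 12.8000 29.0000]
After op 5 tick(7): ref=23.0000 raw=[46.0000 18.4000 43.0000]
After op 6 sync(0): ref=23.0000 raw=[23.0000 18.4000 43.0000]
Wrap final raw readings (mod 12): 23.0000 mod 12 = 11.0000; 18.4000 mod 12 = 6.4000; 43.0000 mod 12 = 7.0000

Answer: 11.0000 6.4000 7.0000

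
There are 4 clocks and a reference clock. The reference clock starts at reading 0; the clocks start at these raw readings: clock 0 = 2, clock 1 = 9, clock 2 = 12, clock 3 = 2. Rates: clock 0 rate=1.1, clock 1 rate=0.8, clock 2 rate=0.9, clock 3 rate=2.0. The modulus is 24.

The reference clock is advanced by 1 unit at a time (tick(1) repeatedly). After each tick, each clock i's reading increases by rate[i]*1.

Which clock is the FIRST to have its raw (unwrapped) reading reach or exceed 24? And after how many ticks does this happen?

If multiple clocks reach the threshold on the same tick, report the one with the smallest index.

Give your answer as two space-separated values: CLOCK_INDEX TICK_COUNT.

clock 0: start=2, rate=1.1, needs 24-2 = 22; ticks = ceil(22/1.1) = ceil(20.0000) = 20; reading at tick 20 = 2 + 1.1*20 = 24.0000
clock 1: start=9, rate=0.8, needs 24-9 = 15; ticks = ceil(15/0.8) = ceil(18.7500) = 19; reading at tick 19 = 9 + 0.8*19 = 24.2000
clock 2: start=12, rate=0.9, needs 24-12 = 12; ticks = ceil(12/0.9) = ceil(13.3333) = 14; reading at tick 14 = 12 + 0.9*14 = 24.6000
clock 3: start=2, rate=2.0, needs 24-2 = 22; ticks = ceil(22/2.0) = ceil(11.0000) = 11; reading at tick 11 = 2 + 2.0*11 = 24.0000
Minimum tick count = 11; winners = [3]; smallest index = 3

Answer: 3 11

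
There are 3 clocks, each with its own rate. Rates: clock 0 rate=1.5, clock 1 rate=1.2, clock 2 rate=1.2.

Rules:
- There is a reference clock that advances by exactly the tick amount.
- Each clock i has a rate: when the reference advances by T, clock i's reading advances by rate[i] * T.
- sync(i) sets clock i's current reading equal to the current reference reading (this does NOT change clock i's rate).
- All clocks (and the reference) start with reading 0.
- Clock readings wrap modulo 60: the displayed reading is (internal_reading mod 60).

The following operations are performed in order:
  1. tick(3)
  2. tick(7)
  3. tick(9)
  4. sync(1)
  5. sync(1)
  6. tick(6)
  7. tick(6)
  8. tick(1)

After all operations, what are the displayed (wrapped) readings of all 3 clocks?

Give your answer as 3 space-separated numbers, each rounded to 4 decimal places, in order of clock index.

After op 1 tick(3): ref=3.0000 raw=[4.5000 3.6000 3.6000]
After op 2 tick(7): ref=10.0000 raw=[15.0000 12.0000 12.0000]
After op 3 tick(9): ref=19.0000 raw=[28.5000 22.8000 22.8000]
After op 4 sync(1): ref=19.0000 raw=[28.5000 19.0000 22.8000]
After op 5 sync(1): ref=19.0000 raw=[28.5000 19.0000 22.8000]
After op 6 tick(6): ref=25.0000 raw=[37.5000 26.2000 30.0000]
After op 7 tick(6): ref=31.0000 raw=[46.5000 33.4000 37.2000]
After op 8 tick(1): ref=32.0000 raw=[48.0000 34.6000 38.4000]
Wrap final raw readings (mod 60): 48.0000 mod 60 = 48.0000; 34.6000 mod 60 = 34.6000; 38.4000 mod 60 = 38.4000

Answer: 48.0000 34.6000 38.4000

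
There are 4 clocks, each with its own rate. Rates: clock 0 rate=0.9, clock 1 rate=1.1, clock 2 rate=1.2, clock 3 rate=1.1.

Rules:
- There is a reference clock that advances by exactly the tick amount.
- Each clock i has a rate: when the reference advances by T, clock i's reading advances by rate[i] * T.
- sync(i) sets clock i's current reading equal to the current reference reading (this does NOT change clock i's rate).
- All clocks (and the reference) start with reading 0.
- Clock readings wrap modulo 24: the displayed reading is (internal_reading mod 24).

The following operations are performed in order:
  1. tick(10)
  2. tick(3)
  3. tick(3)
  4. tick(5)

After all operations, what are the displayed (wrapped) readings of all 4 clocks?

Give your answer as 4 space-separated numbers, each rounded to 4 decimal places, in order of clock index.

After op 1 tick(10): ref=10.0000 raw=[9.0000 11.0000 12.0000 11.0000]
After op 2 tick(3): ref=13.0000 raw=[11.7000 14.3000 15.6000 14.3000]
After op 3 tick(3): ref=16.0000 raw=[14.4000 17.6000 19.2000 17.6000]
After op 4 tick(5): ref=21.0000 raw=[18.9000 23.1000 25.2000 23.1000]
Wrap final raw readings (mod 24): 18.9000 mod 24 = 18.9000; 23.1000 mod 24 = 23.1000; 25.2000 mod 24 = 1.2000; 23.1000 mod 24 = 23.1000

Answer: 18.9000 23.1000 1.2000 23.1000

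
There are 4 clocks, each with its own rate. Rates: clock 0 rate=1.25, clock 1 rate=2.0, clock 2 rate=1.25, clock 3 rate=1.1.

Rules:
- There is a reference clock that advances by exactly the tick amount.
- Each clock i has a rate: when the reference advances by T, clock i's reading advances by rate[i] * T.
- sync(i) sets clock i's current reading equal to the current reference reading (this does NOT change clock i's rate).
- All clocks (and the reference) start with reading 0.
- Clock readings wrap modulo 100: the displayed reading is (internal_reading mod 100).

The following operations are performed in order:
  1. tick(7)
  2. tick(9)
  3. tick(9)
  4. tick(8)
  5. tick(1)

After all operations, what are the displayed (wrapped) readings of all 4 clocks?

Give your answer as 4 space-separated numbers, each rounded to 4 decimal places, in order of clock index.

After op 1 tick(7): ref=7.0000 raw=[8.7500 14.0000 8.7500 7.7000]
After op 2 tick(9): ref=16.0000 raw=[20.0000 32.0000 20.0000 17.6000]
After op 3 tick(9): ref=25.0000 raw=[31.2500 50.0000 31.2500 27.5000]
After op 4 tick(8): ref=33.0000 raw=[41.2500 66.0000 41.2500 36.3000]
After op 5 tick(1): ref=34.0000 raw=[42.5000 68.0000 42.5000 37.4000]
Wrap final raw readings (mod 100): 42.5000 mod 100 = 42.5000; 68.0000 mod 100 = 68.0000; 42.5000 mod 100 = 42.5000; 37.4000 mod 100 = 37.4000

Answer: 42.5000 68.0000 42.5000 37.4000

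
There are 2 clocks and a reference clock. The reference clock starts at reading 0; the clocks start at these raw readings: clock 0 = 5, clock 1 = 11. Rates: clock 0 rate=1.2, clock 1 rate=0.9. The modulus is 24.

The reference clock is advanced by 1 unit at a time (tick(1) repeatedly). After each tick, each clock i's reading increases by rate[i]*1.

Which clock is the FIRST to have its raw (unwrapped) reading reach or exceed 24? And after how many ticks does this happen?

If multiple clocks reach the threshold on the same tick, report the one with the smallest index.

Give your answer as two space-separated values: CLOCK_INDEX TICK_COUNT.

clock 0: start=5, rate=1.2, needs 24-5 = 19; ticks = ceil(19/1.2) = ceil(15.8333) = 16; reading at tick 16 = 5 + 1.2*16 = 24.2000
clock 1: start=11, rate=0.9, needs 24-11 = 13; ticks = ceil(13/0.9) = ceil(14.4444) = 15; reading at tick 15 = 11 + 0.9*15 = 24.5000
Minimum tick count = 15; winners = [1]; smallest index = 1

Answer: 1 15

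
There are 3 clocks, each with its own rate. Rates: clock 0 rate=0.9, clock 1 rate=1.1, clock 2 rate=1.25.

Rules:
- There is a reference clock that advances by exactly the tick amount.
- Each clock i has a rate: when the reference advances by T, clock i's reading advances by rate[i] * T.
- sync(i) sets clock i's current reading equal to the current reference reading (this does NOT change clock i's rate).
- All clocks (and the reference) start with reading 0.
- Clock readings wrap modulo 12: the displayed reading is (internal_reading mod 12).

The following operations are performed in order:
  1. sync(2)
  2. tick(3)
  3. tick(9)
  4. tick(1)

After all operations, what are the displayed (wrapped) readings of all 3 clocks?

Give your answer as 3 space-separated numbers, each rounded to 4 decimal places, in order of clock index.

Answer: 11.7000 2.3000 4.2500

Derivation:
After op 1 sync(2): ref=0.0000 raw=[0.0000 0.0000 0.0000]
After op 2 tick(3): ref=3.0000 raw=[2.7000 3.3000 3.7500]
After op 3 tick(9): ref=12.0000 raw=[10.8000 13.2000 15.0000]
After op 4 tick(1): ref=13.0000 raw=[11.7000 14.3000 16.2500]
Wrap final raw readings (mod 12): 11.7000 mod 12 = 11.7000; 14.3000 mod 12 = 2.3000; 16.2500 mod 12 = 4.2500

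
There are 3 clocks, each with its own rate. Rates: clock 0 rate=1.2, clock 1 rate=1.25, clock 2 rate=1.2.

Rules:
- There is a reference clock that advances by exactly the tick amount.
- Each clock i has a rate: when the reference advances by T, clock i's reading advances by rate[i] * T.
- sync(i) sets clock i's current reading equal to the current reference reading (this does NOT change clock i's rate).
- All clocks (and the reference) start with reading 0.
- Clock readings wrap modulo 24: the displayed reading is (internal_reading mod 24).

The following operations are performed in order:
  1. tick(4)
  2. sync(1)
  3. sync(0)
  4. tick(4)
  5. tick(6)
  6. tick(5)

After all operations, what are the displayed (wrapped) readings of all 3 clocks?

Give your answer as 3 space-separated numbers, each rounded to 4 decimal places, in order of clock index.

Answer: 22.0000 22.7500 22.8000

Derivation:
After op 1 tick(4): ref=4.0000 raw=[4.8000 5.0000 4.8000]
After op 2 sync(1): ref=4.0000 raw=[4.8000 4.0000 4.8000]
After op 3 sync(0): ref=4.0000 raw=[4.0000 4.0000 4.8000]
After op 4 tick(4): ref=8.0000 raw=[8.8000 9.0000 9.6000]
After op 5 tick(6): ref=14.0000 raw=[16.0000 16.5000 16.8000]
After op 6 tick(5): ref=19.0000 raw=[22.0000 22.7500 22.8000]
Wrap final raw readings (mod 24): 22.0000 mod 24 = 22.0000; 22.7500 mod 24 = 22.7500; 22.8000 mod 24 = 22.8000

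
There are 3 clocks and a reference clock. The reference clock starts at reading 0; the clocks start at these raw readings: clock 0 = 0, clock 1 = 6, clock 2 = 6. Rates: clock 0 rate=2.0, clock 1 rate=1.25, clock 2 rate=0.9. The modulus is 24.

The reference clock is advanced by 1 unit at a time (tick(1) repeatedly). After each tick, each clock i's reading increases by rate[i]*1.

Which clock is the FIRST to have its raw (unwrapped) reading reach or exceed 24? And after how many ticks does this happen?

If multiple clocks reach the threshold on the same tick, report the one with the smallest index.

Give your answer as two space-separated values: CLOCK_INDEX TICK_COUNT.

Answer: 0 12

Derivation:
clock 0: start=0, rate=2.0, needs 24-0 = 24; ticks = ceil(24/2.0) = ceil(12.0000) = 12; reading at tick 12 = 0 + 2.0*12 = 24.0000
clock 1: start=6, rate=1.25, needs 24-6 = 18; ticks = ceil(18/1.25) = ceil(14.4000) = 15; reading at tick 15 = 6 + 1.25*15 = 24.7500
clock 2: start=6, rate=0.9, needs 24-6 = 18; ticks = ceil(18/0.9) = ceil(20.0000) = 20; reading at tick 20 = 6 + 0.9*20 = 24.0000
Minimum tick count = 12; winners = [0]; smallest index = 0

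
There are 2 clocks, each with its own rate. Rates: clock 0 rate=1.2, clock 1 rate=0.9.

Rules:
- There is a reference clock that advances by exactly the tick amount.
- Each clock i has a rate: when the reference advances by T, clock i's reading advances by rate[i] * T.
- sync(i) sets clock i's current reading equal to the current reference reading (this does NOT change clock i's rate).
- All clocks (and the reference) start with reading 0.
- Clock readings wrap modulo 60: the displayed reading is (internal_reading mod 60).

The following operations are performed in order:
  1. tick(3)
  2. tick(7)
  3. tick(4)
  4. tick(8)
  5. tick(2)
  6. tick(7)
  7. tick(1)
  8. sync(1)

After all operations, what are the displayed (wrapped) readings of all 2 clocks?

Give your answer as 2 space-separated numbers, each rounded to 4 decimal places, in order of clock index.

After op 1 tick(3): ref=3.0000 raw=[3.6000 2.7000]
After op 2 tick(7): ref=10.0000 raw=[12.0000 9.0000]
After op 3 tick(4): ref=14.0000 raw=[16.8000 12.6000]
After op 4 tick(8): ref=22.0000 raw=[26.4000 19.8000]
After op 5 tick(2): ref=24.0000 raw=[28.8000 21.6000]
After op 6 tick(7): ref=31.0000 raw=[37.2000 27.9000]
After op 7 tick(1): ref=32.0000 raw=[38.4000 28.8000]
After op 8 sync(1): ref=32.0000 raw=[38.4000 32.0000]
Wrap final raw readings (mod 60): 38.4000 mod 60 = 38.4000; 32.0000 mod 60 = 32.0000

Answer: 38.4000 32.0000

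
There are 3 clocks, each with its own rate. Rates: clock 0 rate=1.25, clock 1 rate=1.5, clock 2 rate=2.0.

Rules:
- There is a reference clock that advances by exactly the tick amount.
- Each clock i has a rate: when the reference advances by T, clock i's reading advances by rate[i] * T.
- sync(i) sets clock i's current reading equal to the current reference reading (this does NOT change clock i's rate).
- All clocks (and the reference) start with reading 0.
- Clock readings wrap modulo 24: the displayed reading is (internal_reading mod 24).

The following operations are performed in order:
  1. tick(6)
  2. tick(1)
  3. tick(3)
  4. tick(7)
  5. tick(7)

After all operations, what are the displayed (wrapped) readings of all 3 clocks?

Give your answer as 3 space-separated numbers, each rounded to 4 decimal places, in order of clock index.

After op 1 tick(6): ref=6.0000 raw=[7.5000 9.0000 12.0000]
After op 2 tick(1): ref=7.0000 raw=[8.7500 10.5000 14.0000]
After op 3 tick(3): ref=10.0000 raw=[12.5000 15.0000 20.0000]
After op 4 tick(7): ref=17.0000 raw=[21.2500 25.5000 34.0000]
After op 5 tick(7): ref=24.0000 raw=[30.0000 36.0000 48.0000]
Wrap final raw readings (mod 24): 30.0000 mod 24 = 6.0000; 36.0000 mod 24 = 12.0000; 48.0000 mod 24 = 0.0000

Answer: 6.0000 12.0000 0.0000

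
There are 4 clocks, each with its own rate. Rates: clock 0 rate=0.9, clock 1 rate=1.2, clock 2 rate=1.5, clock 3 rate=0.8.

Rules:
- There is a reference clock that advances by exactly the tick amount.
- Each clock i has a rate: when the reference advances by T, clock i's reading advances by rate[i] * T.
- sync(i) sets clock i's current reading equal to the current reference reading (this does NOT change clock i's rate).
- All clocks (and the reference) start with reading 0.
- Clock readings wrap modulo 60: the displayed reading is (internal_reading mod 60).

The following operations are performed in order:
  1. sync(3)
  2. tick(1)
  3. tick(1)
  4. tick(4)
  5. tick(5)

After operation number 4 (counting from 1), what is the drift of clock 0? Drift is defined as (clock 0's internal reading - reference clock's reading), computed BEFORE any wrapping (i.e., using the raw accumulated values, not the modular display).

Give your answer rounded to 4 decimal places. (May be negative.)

After op 1 sync(3): ref=0.0000 raw=[0.0000 0.0000 0.0000 0.0000]
After op 2 tick(1): ref=1.0000 raw=[0.9000 1.2000 1.5000 0.8000]
After op 3 tick(1): ref=2.0000 raw=[1.8000 2.4000 3.0000 1.6000]
After op 4 tick(4): ref=6.0000 raw=[5.4000 7.2000 9.0000 4.8000]
Drift of clock 0 after op 4: 5.4000 - 6.0000 = -0.6000

Answer: -0.6000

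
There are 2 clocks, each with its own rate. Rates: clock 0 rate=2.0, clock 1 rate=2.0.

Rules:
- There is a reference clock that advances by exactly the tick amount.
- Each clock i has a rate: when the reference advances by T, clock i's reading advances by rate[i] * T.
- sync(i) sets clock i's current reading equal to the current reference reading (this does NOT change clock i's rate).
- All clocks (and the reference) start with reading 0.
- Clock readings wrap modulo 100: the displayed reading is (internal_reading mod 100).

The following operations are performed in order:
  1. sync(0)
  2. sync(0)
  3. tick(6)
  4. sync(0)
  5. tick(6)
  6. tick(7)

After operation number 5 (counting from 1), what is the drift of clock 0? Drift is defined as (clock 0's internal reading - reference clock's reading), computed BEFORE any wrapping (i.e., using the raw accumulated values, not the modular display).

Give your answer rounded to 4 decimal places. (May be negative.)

Answer: 6.0000

Derivation:
After op 1 sync(0): ref=0.0000 raw=[0.0000 0.0000]
After op 2 sync(0): ref=0.0000 raw=[0.0000 0.0000]
After op 3 tick(6): ref=6.0000 raw=[12.0000 12.0000]
After op 4 sync(0): ref=6.0000 raw=[6.0000 12.0000]
After op 5 tick(6): ref=12.0000 raw=[18.0000 24.0000]
Drift of clock 0 after op 5: 18.0000 - 12.0000 = 6.0000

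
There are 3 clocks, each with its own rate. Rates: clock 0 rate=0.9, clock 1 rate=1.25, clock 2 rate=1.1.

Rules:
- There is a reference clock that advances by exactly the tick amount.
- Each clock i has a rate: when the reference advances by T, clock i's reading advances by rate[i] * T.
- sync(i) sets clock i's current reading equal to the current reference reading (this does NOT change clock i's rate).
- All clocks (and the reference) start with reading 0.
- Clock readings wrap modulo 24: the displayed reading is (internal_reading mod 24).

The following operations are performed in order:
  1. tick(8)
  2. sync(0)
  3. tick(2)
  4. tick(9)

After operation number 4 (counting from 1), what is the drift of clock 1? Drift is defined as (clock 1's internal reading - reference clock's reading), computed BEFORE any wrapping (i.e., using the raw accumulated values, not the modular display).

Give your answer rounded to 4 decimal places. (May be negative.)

Answer: 4.7500

Derivation:
After op 1 tick(8): ref=8.0000 raw=[7.2000 10.0000 8.8000]
After op 2 sync(0): ref=8.0000 raw=[8.0000 10.0000 8.8000]
After op 3 tick(2): ref=10.0000 raw=[9.8000 12.5000 11.0000]
After op 4 tick(9): ref=19.0000 raw=[17.9000 23.7500 20.9000]
Drift of clock 1 after op 4: 23.7500 - 19.0000 = 4.7500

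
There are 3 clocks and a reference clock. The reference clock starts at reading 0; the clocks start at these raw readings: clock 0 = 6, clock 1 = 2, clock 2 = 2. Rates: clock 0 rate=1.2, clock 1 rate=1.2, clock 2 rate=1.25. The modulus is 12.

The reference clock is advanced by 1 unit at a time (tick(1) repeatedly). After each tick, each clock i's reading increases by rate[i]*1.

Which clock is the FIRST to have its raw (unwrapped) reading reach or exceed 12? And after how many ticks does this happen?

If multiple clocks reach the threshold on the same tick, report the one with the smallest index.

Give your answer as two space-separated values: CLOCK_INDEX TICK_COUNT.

clock 0: start=6, rate=1.2, needs 12-6 = 6; ticks = ceil(6/1.2) = ceil(5.0000) = 5; reading at tick 5 = 6 + 1.2*5 = 12.0000
clock 1: start=2, rate=1.2, needs 12-2 = 10; ticks = ceil(10/1.2) = ceil(8.3333) = 9; reading at tick 9 = 2 + 1.2*9 = 12.8000
clock 2: start=2, rate=1.25, needs 12-2 = 10; ticks = ceil(10/1.25) = ceil(8.0000) = 8; reading at tick 8 = 2 + 1.25*8 = 12.0000
Minimum tick count = 5; winners = [0]; smallest index = 0

Answer: 0 5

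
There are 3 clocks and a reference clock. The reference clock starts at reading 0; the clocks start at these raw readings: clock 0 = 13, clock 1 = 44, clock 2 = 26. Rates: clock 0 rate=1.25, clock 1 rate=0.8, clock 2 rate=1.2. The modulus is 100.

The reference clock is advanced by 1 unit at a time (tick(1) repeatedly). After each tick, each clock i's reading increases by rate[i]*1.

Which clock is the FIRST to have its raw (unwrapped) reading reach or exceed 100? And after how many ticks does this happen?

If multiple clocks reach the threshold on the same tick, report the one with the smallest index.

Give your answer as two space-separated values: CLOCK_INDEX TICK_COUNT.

clock 0: start=13, rate=1.25, needs 100-13 = 87; ticks = ceil(87/1.25) = ceil(69.6000) = 70; reading at tick 70 = 13 + 1.25*70 = 100.5000
clock 1: start=44, rate=0.8, needs 100-44 = 56; ticks = ceil(56/0.8) = ceil(70.0000) = 70; reading at tick 70 = 44 + 0.8*70 = 100.0000
clock 2: start=26, rate=1.2, needs 100-26 = 74; ticks = ceil(74/1.2) = ceil(61.6667) = 62; reading at tick 62 = 26 + 1.2*62 = 100.4000
Minimum tick count = 62; winners = [2]; smallest index = 2

Answer: 2 62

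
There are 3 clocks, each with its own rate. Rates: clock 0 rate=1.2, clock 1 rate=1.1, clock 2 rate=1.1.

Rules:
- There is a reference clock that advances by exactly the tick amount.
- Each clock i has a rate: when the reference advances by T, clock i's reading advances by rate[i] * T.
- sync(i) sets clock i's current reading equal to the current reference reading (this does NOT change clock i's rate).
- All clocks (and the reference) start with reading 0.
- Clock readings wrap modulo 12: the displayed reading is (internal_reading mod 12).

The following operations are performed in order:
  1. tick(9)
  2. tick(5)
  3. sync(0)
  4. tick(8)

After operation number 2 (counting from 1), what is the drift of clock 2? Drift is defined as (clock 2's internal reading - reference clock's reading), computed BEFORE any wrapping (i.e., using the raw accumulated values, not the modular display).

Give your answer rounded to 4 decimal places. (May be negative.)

Answer: 1.4000

Derivation:
After op 1 tick(9): ref=9.0000 raw=[10.8000 9.9000 9.9000]
After op 2 tick(5): ref=14.0000 raw=[16.8000 15.4000 15.4000]
Drift of clock 2 after op 2: 15.4000 - 14.0000 = 1.4000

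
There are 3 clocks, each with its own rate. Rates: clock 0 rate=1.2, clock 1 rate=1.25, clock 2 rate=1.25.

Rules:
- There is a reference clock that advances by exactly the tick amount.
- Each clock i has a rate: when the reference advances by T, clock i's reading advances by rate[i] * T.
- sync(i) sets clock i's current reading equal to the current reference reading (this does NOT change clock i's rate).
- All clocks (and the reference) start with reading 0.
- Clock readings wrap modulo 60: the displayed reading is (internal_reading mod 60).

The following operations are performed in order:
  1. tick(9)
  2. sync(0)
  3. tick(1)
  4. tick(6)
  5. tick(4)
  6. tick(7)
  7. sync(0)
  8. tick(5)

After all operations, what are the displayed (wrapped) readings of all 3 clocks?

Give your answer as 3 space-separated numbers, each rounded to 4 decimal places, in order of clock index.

After op 1 tick(9): ref=9.0000 raw=[10.8000 11.2500 11.2500]
After op 2 sync(0): ref=9.0000 raw=[9.0000 11.2500 11.2500]
After op 3 tick(1): ref=10.0000 raw=[10.2000 12.5000 12.5000]
After op 4 tick(6): ref=16.0000 raw=[17.4000 20.0000 20.0000]
After op 5 tick(4): ref=20.0000 raw=[22.2000 25.0000 25.0000]
After op 6 tick(7): ref=27.0000 raw=[30.6000 33.7500 33.7500]
After op 7 sync(0): ref=27.0000 raw=[27.0000 33.7500 33.7500]
After op 8 tick(5): ref=32.0000 raw=[33.0000 40.0000 40.0000]
Wrap final raw readings (mod 60): 33.0000 mod 60 = 33.0000; 40.0000 mod 60 = 40.0000; 40.0000 mod 60 = 40.0000

Answer: 33.0000 40.0000 40.0000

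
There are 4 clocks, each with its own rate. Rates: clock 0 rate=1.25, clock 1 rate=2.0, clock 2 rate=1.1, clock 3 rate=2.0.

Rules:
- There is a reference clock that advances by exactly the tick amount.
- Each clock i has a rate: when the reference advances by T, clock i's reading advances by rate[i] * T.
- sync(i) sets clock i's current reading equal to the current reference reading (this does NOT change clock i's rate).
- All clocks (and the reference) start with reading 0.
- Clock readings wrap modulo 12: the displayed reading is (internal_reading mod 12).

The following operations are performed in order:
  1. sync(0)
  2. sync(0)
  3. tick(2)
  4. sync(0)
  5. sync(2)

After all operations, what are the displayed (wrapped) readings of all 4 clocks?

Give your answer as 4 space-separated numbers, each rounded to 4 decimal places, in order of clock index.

After op 1 sync(0): ref=0.0000 raw=[0.0000 0.0000 0.0000 0.0000]
After op 2 sync(0): ref=0.0000 raw=[0.0000 0.0000 0.0000 0.0000]
After op 3 tick(2): ref=2.0000 raw=[2.5000 4.0000 2.2000 4.0000]
After op 4 sync(0): ref=2.0000 raw=[2.0000 4.0000 2.2000 4.0000]
After op 5 sync(2): ref=2.0000 raw=[2.0000 4.0000 2.0000 4.0000]
Wrap final raw readings (mod 12): 2.0000 mod 12 = 2.0000; 4.0000 mod 12 = 4.0000; 2.0000 mod 12 = 2.0000; 4.0000 mod 12 = 4.0000

Answer: 2.0000 4.0000 2.0000 4.0000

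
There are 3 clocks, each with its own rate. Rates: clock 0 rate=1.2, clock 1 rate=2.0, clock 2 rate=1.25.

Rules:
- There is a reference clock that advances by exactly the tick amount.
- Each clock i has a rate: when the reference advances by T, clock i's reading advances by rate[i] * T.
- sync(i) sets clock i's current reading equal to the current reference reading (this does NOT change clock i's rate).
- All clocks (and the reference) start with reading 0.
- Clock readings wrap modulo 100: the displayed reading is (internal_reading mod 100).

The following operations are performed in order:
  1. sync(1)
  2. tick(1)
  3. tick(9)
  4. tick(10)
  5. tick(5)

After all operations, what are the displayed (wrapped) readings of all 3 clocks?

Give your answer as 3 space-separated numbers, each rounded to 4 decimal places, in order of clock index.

After op 1 sync(1): ref=0.0000 raw=[0.0000 0.0000 0.0000]
After op 2 tick(1): ref=1.0000 raw=[1.2000 2.0000 1.2500]
After op 3 tick(9): ref=10.0000 raw=[12.0000 20.0000 12.5000]
After op 4 tick(10): ref=20.0000 raw=[24.0000 40.0000 25.0000]
After op 5 tick(5): ref=25.0000 raw=[30.0000 50.0000 31.2500]
Wrap final raw readings (mod 100): 30.0000 mod 100 = 30.0000; 50.0000 mod 100 = 50.0000; 31.2500 mod 100 = 31.2500

Answer: 30.0000 50.0000 31.2500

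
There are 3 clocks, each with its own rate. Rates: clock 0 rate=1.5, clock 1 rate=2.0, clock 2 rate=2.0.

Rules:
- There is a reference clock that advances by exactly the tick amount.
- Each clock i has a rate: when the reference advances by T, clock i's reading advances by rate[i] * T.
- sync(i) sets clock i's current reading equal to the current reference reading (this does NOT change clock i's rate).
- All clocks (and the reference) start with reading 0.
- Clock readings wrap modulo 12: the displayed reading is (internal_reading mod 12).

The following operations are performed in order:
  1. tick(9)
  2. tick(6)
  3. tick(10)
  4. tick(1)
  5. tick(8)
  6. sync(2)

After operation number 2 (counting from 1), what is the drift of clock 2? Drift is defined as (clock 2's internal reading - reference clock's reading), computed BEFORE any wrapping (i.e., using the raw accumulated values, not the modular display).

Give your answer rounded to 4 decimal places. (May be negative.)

Answer: 15.0000

Derivation:
After op 1 tick(9): ref=9.0000 raw=[13.5000 18.0000 18.0000]
After op 2 tick(6): ref=15.0000 raw=[22.5000 30.0000 30.0000]
Drift of clock 2 after op 2: 30.0000 - 15.0000 = 15.0000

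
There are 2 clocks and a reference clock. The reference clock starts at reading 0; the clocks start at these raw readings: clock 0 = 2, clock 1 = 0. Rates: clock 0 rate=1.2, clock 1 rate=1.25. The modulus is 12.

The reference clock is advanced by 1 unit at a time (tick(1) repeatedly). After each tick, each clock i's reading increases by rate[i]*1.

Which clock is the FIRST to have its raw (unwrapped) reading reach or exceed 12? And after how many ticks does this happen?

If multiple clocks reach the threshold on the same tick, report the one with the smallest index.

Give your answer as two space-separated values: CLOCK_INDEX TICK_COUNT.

clock 0: start=2, rate=1.2, needs 12-2 = 10; ticks = ceil(10/1.2) = ceil(8.3333) = 9; reading at tick 9 = 2 + 1.2*9 = 12.8000
clock 1: start=0, rate=1.25, needs 12-0 = 12; ticks = ceil(12/1.25) = ceil(9.6000) = 10; reading at tick 10 = 0 + 1.25*10 = 12.5000
Minimum tick count = 9; winners = [0]; smallest index = 0

Answer: 0 9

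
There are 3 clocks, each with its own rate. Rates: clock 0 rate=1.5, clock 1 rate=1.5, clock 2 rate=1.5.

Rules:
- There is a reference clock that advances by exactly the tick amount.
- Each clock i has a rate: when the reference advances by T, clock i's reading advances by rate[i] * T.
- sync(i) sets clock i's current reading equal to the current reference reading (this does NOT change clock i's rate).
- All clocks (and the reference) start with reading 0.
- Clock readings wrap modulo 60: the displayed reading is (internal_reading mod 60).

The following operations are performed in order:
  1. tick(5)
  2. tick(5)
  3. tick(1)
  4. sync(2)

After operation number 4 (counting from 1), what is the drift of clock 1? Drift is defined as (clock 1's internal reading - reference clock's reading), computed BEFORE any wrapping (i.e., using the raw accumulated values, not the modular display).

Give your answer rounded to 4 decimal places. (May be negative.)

After op 1 tick(5): ref=5.0000 raw=[7.5000 7.5000 7.5000]
After op 2 tick(5): ref=10.0000 raw=[15.0000 15.0000 15.0000]
After op 3 tick(1): ref=11.0000 raw=[16.5000 16.5000 16.5000]
After op 4 sync(2): ref=11.0000 raw=[16.5000 16.5000 11.0000]
Drift of clock 1 after op 4: 16.5000 - 11.0000 = 5.5000

Answer: 5.5000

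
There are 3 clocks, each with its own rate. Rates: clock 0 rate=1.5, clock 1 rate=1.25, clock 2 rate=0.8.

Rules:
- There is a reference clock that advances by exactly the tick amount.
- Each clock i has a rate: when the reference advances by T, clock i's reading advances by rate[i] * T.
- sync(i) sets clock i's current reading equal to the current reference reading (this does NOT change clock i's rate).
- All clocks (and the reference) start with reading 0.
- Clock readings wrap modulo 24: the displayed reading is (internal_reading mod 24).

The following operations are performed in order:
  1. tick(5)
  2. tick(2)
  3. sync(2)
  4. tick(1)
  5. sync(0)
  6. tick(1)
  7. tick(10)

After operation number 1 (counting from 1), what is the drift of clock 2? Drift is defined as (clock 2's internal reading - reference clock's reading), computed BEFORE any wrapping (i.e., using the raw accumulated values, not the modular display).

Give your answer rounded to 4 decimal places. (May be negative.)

Answer: -1.0000

Derivation:
After op 1 tick(5): ref=5.0000 raw=[7.5000 6.2500 4.0000]
Drift of clock 2 after op 1: 4.0000 - 5.0000 = -1.0000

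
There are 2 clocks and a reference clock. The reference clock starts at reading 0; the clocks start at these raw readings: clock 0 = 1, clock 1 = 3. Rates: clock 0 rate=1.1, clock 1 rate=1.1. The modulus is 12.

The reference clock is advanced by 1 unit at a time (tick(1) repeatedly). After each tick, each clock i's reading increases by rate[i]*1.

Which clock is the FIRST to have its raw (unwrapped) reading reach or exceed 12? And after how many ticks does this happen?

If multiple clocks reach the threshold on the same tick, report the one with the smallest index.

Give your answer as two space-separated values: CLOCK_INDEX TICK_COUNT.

Answer: 1 9

Derivation:
clock 0: start=1, rate=1.1, needs 12-1 = 11; ticks = ceil(11/1.1) = ceil(10.0000) = 10; reading at tick 10 = 1 + 1.1*10 = 12.0000
clock 1: start=3, rate=1.1, needs 12-3 = 9; ticks = ceil(9/1.1) = ceil(8.1818) = 9; reading at tick 9 = 3 + 1.1*9 = 12.9000
Minimum tick count = 9; winners = [1]; smallest index = 1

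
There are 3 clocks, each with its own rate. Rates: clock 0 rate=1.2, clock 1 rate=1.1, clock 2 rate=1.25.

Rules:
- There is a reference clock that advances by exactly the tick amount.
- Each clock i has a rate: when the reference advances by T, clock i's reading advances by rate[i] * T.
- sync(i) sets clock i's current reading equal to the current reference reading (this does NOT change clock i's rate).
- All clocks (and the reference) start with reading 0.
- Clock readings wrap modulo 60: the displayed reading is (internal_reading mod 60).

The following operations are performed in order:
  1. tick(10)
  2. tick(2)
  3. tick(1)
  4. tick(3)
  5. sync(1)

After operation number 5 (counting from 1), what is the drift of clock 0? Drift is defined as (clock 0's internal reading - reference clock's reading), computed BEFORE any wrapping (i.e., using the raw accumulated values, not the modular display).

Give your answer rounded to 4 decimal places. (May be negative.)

After op 1 tick(10): ref=10.0000 raw=[12.0000 11.0000 12.5000]
After op 2 tick(2): ref=12.0000 raw=[14.4000 13.2000 15.0000]
After op 3 tick(1): ref=13.0000 raw=[15.6000 14.3000 16.2500]
After op 4 tick(3): ref=16.0000 raw=[19.2000 17.6000 20.0000]
After op 5 sync(1): ref=16.0000 raw=[19.2000 16.0000 20.0000]
Drift of clock 0 after op 5: 19.2000 - 16.0000 = 3.2000

Answer: 3.2000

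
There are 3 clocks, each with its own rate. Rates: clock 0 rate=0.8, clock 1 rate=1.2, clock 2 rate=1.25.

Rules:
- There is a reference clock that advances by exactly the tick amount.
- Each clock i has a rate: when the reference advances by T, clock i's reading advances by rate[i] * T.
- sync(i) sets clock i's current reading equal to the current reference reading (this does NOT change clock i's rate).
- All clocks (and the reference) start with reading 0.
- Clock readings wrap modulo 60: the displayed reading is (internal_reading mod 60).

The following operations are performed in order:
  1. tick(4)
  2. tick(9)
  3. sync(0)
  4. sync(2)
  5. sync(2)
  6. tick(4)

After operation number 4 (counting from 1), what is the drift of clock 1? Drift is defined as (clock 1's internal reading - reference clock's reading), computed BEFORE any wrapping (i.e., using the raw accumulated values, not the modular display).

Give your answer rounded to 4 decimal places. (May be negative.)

Answer: 2.6000

Derivation:
After op 1 tick(4): ref=4.0000 raw=[3.2000 4.8000 5.0000]
After op 2 tick(9): ref=13.0000 raw=[10.4000 15.6000 16.2500]
After op 3 sync(0): ref=13.0000 raw=[13.0000 15.6000 16.2500]
After op 4 sync(2): ref=13.0000 raw=[13.0000 15.6000 13.0000]
Drift of clock 1 after op 4: 15.6000 - 13.0000 = 2.6000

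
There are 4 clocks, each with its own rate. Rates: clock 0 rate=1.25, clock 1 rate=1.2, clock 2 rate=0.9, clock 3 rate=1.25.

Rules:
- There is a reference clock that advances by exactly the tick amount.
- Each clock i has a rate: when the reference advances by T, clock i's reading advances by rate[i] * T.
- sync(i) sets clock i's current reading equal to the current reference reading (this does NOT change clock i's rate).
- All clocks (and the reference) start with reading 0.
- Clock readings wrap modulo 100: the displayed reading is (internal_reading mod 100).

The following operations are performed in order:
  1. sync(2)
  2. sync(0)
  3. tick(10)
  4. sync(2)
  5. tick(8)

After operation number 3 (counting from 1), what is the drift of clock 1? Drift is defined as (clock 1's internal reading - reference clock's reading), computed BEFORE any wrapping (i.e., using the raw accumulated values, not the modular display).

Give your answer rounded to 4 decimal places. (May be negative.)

Answer: 2.0000

Derivation:
After op 1 sync(2): ref=0.0000 raw=[0.0000 0.0000 0.0000 0.0000]
After op 2 sync(0): ref=0.0000 raw=[0.0000 0.0000 0.0000 0.0000]
After op 3 tick(10): ref=10.0000 raw=[12.5000 12.0000 9.0000 12.5000]
Drift of clock 1 after op 3: 12.0000 - 10.0000 = 2.0000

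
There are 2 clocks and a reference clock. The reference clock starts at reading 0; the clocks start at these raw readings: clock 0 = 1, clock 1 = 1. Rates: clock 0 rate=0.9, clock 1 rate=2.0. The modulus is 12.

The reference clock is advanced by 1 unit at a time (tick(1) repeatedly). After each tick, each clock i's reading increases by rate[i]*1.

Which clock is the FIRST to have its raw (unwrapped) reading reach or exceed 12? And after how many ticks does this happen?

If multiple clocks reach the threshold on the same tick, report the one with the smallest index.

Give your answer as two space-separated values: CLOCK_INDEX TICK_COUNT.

clock 0: start=1, rate=0.9, needs 12-1 = 11; ticks = ceil(11/0.9) = ceil(12.2222) = 13; reading at tick 13 = 1 + 0.9*13 = 12.7000
clock 1: start=1, rate=2.0, needs 12-1 = 11; ticks = ceil(11/2.0) = ceil(5.5000) = 6; reading at tick 6 = 1 + 2.0*6 = 13.0000
Minimum tick count = 6; winners = [1]; smallest index = 1

Answer: 1 6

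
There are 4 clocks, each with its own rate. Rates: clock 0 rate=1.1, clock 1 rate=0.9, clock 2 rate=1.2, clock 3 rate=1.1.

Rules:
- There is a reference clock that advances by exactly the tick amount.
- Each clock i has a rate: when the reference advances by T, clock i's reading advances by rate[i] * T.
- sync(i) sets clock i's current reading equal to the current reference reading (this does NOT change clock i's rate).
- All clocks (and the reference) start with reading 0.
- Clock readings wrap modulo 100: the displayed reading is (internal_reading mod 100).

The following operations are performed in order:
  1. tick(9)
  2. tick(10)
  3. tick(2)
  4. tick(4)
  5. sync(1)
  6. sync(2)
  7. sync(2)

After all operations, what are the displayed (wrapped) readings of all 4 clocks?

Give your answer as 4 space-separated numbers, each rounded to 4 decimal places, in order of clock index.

After op 1 tick(9): ref=9.0000 raw=[9.9000 8.1000 10.8000 9.9000]
After op 2 tick(10): ref=19.0000 raw=[20.9000 17.1000 22.8000 20.9000]
After op 3 tick(2): ref=21.0000 raw=[23.1000 18.9000 25.2000 23.1000]
After op 4 tick(4): ref=25.0000 raw=[27.5000 22.5000 30.0000 27.5000]
After op 5 sync(1): ref=25.0000 raw=[27.5000 25.0000 30.0000 27.5000]
After op 6 sync(2): ref=25.0000 raw=[27.5000 25.0000 25.0000 27.5000]
After op 7 sync(2): ref=25.0000 raw=[27.5000 25.0000 25.0000 27.5000]
Wrap final raw readings (mod 100): 27.5000 mod 100 = 27.5000; 25.0000 mod 100 = 25.0000; 25.0000 mod 100 = 25.0000; 27.5000 mod 100 = 27.5000

Answer: 27.5000 25.0000 25.0000 27.5000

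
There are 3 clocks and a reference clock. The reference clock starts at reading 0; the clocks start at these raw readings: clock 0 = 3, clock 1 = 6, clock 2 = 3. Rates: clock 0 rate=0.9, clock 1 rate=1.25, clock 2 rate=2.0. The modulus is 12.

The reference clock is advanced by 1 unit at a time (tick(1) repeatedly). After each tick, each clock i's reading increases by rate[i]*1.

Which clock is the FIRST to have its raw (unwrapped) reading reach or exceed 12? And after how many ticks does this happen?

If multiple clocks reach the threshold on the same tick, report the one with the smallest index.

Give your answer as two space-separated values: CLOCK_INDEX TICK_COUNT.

Answer: 1 5

Derivation:
clock 0: start=3, rate=0.9, needs 12-3 = 9; ticks = ceil(9/0.9) = ceil(10.0000) = 10; reading at tick 10 = 3 + 0.9*10 = 12.0000
clock 1: start=6, rate=1.25, needs 12-6 = 6; ticks = ceil(6/1.25) = ceil(4.8000) = 5; reading at tick 5 = 6 + 1.25*5 = 12.2500
clock 2: start=3, rate=2.0, needs 12-3 = 9; ticks = ceil(9/2.0) = ceil(4.5000) = 5; reading at tick 5 = 3 + 2.0*5 = 13.0000
Minimum tick count = 5; winners = [1, 2]; smallest index = 1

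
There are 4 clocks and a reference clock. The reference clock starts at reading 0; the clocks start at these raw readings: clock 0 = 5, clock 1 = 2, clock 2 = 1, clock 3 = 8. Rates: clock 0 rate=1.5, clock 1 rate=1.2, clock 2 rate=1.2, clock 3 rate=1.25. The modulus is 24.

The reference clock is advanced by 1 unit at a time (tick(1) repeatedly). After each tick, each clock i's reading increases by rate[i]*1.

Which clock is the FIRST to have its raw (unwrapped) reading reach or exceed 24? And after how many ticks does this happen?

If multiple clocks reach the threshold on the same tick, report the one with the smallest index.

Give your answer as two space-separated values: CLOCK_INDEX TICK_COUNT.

Answer: 0 13

Derivation:
clock 0: start=5, rate=1.5, needs 24-5 = 19; ticks = ceil(19/1.5) = ceil(12.6667) = 13; reading at tick 13 = 5 + 1.5*13 = 24.5000
clock 1: start=2, rate=1.2, needs 24-2 = 22; ticks = ceil(22/1.2) = ceil(18.3333) = 19; reading at tick 19 = 2 + 1.2*19 = 24.8000
clock 2: start=1, rate=1.2, needs 24-1 = 23; ticks = ceil(23/1.2) = ceil(19.1667) = 20; reading at tick 20 = 1 + 1.2*20 = 25.0000
clock 3: start=8, rate=1.25, needs 24-8 = 16; ticks = ceil(16/1.25) = ceil(12.8000) = 13; reading at tick 13 = 8 + 1.25*13 = 24.2500
Minimum tick count = 13; winners = [0, 3]; smallest index = 0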